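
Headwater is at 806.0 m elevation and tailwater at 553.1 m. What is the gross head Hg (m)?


Hg = 806.0 - 553.1 = 252.9000 m


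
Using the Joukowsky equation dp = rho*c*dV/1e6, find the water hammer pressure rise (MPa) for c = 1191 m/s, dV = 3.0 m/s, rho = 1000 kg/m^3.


dp = 1000 * 1191 * 3.0 / 1e6 = 3.5730 MPa


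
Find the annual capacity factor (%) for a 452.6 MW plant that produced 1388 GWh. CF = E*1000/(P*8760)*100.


CF = 1388 * 1000 / (452.6 * 8760) * 100 = 35.0083 %


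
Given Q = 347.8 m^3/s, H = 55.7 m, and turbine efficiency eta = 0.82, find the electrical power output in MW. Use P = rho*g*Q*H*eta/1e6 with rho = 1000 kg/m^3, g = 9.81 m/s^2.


P = 1000 * 9.81 * 347.8 * 55.7 * 0.82 / 1e6 = 155.8359 MW


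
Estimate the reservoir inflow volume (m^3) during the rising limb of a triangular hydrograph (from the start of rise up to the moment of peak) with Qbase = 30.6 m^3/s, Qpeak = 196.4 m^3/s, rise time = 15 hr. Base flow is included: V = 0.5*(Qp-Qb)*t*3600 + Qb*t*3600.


V = 0.5*(196.4 - 30.6)*15*3600 + 30.6*15*3600 = 6.1290e+06 m^3


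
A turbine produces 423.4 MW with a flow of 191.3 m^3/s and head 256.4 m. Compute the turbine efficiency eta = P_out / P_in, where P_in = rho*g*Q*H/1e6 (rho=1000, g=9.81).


P_in = 1000 * 9.81 * 191.3 * 256.4 / 1e6 = 481.1738 MW
eta = 423.4 / 481.1738 = 0.8799


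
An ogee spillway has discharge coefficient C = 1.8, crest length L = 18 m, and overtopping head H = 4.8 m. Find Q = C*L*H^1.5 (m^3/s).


Q = 1.8 * 18 * 4.8^1.5 = 340.7272 m^3/s


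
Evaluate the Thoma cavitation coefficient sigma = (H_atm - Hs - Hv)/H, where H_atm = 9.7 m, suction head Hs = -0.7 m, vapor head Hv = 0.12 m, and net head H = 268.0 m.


sigma = (9.7 - (-0.7) - 0.12) / 268.0 = 0.0384


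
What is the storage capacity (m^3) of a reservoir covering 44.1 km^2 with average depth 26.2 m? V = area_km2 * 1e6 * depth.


V = 44.1 * 1e6 * 26.2 = 1.1554e+09 m^3


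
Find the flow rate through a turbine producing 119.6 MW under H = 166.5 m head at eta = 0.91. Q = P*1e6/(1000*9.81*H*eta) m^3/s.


Q = 119.6 * 1e6 / (1000 * 9.81 * 166.5 * 0.91) = 80.4649 m^3/s


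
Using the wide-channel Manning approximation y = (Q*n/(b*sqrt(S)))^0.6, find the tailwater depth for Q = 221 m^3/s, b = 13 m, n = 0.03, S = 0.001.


y = (221 * 0.03 / (13 * 0.001^0.5))^0.6 = 5.3033 m


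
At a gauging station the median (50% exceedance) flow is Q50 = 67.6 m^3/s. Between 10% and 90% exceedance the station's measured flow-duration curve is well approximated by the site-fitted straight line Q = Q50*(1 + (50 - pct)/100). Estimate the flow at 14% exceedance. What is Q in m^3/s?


Q = 67.6 * (1 + (50 - 14)/100) = 91.9360 m^3/s


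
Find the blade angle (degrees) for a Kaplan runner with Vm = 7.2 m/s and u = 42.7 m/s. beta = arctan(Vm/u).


beta = arctan(7.2 / 42.7) = 9.5711 degrees


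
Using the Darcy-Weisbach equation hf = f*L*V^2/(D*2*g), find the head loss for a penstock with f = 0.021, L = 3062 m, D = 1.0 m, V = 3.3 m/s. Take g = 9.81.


hf = 0.021 * 3062 * 3.3^2 / (1.0 * 2 * 9.81) = 35.6906 m


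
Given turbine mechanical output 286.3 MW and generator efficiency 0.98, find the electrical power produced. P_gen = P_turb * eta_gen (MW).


P_gen = 286.3 * 0.98 = 280.5740 MW


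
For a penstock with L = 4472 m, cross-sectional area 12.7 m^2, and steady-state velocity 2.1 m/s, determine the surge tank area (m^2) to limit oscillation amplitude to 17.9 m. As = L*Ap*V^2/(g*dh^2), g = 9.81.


As = 4472 * 12.7 * 2.1^2 / (9.81 * 17.9^2) = 79.6836 m^2


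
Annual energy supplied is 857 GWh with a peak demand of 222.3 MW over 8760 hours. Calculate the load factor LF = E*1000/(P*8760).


LF = 857 * 1000 / (222.3 * 8760) = 0.4401


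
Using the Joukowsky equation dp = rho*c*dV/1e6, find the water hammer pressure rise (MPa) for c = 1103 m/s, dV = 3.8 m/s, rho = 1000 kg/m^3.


dp = 1000 * 1103 * 3.8 / 1e6 = 4.1914 MPa


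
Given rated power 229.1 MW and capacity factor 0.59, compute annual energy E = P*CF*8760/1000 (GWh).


E = 229.1 * 0.59 * 8760 / 1000 = 1184.0804 GWh


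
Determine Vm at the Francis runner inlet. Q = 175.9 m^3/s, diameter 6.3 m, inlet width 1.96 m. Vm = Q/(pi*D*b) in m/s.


Vm = 175.9 / (pi * 6.3 * 1.96) = 4.5344 m/s


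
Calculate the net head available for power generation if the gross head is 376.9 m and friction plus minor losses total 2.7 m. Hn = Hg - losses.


Hn = 376.9 - 2.7 = 374.2000 m


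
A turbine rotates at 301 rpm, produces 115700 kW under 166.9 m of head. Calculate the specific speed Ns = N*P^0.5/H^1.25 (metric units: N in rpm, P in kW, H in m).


Ns = 301 * 115700^0.5 / 166.9^1.25 = 170.6722


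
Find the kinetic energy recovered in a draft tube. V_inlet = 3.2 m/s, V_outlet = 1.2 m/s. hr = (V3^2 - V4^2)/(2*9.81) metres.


hr = (3.2^2 - 1.2^2) / (2*9.81) = 0.4485 m


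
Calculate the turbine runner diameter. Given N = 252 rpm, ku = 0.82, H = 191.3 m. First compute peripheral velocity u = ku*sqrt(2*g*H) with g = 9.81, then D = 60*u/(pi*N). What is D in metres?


u = 0.82 * sqrt(2*9.81*191.3) = 50.2367 m/s
D = 60 * 50.2367 / (pi * 252) = 3.8073 m


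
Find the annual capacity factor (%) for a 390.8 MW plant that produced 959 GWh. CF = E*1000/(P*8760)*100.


CF = 959 * 1000 / (390.8 * 8760) * 100 = 28.0130 %


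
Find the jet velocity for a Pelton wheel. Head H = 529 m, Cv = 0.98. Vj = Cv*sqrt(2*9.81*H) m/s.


Vj = 0.98 * sqrt(2*9.81*529) = 99.8397 m/s


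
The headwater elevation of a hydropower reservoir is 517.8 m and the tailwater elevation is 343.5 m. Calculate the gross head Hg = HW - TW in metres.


Hg = 517.8 - 343.5 = 174.3000 m


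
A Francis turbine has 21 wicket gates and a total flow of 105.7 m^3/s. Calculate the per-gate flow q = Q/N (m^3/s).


q = 105.7 / 21 = 5.0333 m^3/s


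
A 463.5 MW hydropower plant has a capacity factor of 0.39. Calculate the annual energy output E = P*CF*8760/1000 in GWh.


E = 463.5 * 0.39 * 8760 / 1000 = 1583.5014 GWh


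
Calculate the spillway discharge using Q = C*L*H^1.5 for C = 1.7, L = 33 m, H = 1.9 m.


Q = 1.7 * 33 * 1.9^1.5 = 146.9242 m^3/s


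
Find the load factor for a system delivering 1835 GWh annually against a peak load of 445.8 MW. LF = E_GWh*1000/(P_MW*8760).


LF = 1835 * 1000 / (445.8 * 8760) = 0.4699


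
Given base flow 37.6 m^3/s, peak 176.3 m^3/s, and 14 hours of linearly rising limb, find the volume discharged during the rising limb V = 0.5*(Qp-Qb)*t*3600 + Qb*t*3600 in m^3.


V = 0.5*(176.3 - 37.6)*14*3600 + 37.6*14*3600 = 5.3903e+06 m^3


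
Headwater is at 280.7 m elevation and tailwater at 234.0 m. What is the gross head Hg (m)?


Hg = 280.7 - 234.0 = 46.7000 m


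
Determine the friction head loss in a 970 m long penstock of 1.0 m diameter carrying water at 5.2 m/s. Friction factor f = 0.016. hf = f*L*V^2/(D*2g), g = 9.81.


hf = 0.016 * 970 * 5.2^2 / (1.0 * 2 * 9.81) = 21.3894 m


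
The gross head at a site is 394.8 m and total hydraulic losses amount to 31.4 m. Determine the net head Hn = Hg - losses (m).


Hn = 394.8 - 31.4 = 363.4000 m


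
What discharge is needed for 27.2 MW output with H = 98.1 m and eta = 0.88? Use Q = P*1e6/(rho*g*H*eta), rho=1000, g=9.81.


Q = 27.2 * 1e6 / (1000 * 9.81 * 98.1 * 0.88) = 32.1180 m^3/s


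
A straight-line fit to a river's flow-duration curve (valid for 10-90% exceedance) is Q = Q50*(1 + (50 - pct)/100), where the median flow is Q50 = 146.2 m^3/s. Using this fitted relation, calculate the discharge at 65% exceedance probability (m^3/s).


Q = 146.2 * (1 + (50 - 65)/100) = 124.2700 m^3/s


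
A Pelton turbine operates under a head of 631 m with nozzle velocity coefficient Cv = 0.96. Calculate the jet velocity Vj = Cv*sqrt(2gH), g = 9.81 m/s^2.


Vj = 0.96 * sqrt(2*9.81*631) = 106.8158 m/s


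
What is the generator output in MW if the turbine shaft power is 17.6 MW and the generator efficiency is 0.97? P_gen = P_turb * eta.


P_gen = 17.6 * 0.97 = 17.0720 MW


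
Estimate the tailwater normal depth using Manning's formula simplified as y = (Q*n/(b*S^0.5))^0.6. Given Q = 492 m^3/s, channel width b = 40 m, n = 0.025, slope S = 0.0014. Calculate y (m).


y = (492 * 0.025 / (40 * 0.0014^0.5))^0.6 = 3.5389 m


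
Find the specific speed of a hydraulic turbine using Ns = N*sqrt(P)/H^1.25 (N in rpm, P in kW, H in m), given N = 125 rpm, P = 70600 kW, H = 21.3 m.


Ns = 125 * 70600^0.5 / 21.3^1.25 = 725.8349


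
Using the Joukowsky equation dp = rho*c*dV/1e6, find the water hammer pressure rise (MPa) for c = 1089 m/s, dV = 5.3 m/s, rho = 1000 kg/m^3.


dp = 1000 * 1089 * 5.3 / 1e6 = 5.7717 MPa


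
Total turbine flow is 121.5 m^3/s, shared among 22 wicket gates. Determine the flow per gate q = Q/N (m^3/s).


q = 121.5 / 22 = 5.5227 m^3/s


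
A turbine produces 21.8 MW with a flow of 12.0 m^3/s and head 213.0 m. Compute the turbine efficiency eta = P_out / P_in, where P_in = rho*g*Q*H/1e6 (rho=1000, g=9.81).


P_in = 1000 * 9.81 * 12.0 * 213.0 / 1e6 = 25.0744 MW
eta = 21.8 / 25.0744 = 0.8694


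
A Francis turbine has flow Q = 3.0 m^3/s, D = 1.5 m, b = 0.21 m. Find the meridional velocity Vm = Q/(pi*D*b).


Vm = 3.0 / (pi * 1.5 * 0.21) = 3.0315 m/s


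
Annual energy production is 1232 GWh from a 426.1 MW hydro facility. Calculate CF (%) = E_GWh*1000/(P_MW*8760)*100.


CF = 1232 * 1000 / (426.1 * 8760) * 100 = 33.0062 %


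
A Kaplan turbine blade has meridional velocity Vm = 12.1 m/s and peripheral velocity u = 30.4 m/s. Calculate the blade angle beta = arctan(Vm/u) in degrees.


beta = arctan(12.1 / 30.4) = 21.7039 degrees


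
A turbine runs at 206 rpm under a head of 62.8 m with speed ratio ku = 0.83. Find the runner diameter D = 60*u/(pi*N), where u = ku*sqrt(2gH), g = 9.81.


u = 0.83 * sqrt(2*9.81*62.8) = 29.1345 m/s
D = 60 * 29.1345 / (pi * 206) = 2.7011 m


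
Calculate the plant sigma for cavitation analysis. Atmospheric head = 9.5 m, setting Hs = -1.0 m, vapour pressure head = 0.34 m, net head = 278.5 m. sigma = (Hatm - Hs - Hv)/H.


sigma = (9.5 - (-1.0) - 0.34) / 278.5 = 0.0365


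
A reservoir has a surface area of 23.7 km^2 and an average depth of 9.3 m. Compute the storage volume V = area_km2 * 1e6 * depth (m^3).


V = 23.7 * 1e6 * 9.3 = 2.2041e+08 m^3


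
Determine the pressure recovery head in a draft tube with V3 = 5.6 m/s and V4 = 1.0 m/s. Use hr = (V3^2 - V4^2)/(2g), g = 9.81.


hr = (5.6^2 - 1.0^2) / (2*9.81) = 1.5474 m


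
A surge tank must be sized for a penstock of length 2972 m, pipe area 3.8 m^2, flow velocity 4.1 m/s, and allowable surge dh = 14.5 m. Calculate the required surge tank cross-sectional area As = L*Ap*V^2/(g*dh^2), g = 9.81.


As = 2972 * 3.8 * 4.1^2 / (9.81 * 14.5^2) = 92.0439 m^2


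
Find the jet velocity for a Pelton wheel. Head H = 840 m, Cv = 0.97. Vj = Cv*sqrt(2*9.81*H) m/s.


Vj = 0.97 * sqrt(2*9.81*840) = 124.5262 m/s


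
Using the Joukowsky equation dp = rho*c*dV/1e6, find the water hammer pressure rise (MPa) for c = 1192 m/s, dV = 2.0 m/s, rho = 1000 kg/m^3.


dp = 1000 * 1192 * 2.0 / 1e6 = 2.3840 MPa


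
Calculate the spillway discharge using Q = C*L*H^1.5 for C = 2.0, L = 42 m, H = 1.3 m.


Q = 2.0 * 42 * 1.3^1.5 = 124.5072 m^3/s


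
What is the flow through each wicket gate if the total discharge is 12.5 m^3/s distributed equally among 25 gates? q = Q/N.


q = 12.5 / 25 = 0.5000 m^3/s


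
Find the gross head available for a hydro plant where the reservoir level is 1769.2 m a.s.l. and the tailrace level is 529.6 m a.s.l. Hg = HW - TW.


Hg = 1769.2 - 529.6 = 1239.6000 m


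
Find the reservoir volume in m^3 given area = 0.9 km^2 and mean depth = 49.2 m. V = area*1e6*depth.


V = 0.9 * 1e6 * 49.2 = 4.4280e+07 m^3


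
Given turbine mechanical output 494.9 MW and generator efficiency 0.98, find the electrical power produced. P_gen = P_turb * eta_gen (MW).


P_gen = 494.9 * 0.98 = 485.0020 MW


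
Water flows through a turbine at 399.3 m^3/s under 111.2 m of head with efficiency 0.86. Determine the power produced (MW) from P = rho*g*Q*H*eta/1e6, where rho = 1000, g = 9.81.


P = 1000 * 9.81 * 399.3 * 111.2 * 0.86 / 1e6 = 374.6033 MW


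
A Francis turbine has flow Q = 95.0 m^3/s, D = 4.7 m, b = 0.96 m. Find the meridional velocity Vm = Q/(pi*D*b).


Vm = 95.0 / (pi * 4.7 * 0.96) = 6.7020 m/s


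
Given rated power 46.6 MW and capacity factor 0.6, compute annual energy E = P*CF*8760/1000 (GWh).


E = 46.6 * 0.6 * 8760 / 1000 = 244.9296 GWh


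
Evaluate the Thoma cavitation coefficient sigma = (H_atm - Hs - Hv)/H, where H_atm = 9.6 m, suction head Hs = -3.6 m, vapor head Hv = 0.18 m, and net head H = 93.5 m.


sigma = (9.6 - (-3.6) - 0.18) / 93.5 = 0.1393


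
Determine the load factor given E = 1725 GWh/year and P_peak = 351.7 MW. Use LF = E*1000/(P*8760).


LF = 1725 * 1000 / (351.7 * 8760) = 0.5599


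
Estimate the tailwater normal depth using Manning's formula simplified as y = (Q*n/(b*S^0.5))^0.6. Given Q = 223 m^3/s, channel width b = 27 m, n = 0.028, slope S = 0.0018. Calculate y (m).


y = (223 * 0.028 / (27 * 0.0018^0.5))^0.6 = 2.7662 m


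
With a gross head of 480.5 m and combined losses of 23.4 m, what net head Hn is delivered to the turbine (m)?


Hn = 480.5 - 23.4 = 457.1000 m


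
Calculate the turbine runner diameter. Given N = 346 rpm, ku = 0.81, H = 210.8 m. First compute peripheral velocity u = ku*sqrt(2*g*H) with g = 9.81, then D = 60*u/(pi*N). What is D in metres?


u = 0.81 * sqrt(2*9.81*210.8) = 52.0919 m/s
D = 60 * 52.0919 / (pi * 346) = 2.8754 m


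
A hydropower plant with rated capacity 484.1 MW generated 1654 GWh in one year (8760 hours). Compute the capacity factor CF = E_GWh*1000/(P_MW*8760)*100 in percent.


CF = 1654 * 1000 / (484.1 * 8760) * 100 = 39.0028 %


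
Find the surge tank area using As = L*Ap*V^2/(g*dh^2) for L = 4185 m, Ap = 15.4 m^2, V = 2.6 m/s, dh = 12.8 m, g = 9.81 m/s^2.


As = 4185 * 15.4 * 2.6^2 / (9.81 * 12.8^2) = 271.0653 m^2


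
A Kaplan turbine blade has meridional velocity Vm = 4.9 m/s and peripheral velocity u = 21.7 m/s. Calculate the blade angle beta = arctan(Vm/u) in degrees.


beta = arctan(4.9 / 21.7) = 12.7244 degrees


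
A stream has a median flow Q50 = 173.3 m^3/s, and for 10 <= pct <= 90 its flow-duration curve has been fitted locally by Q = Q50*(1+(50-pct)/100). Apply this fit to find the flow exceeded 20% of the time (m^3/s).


Q = 173.3 * (1 + (50 - 20)/100) = 225.2900 m^3/s


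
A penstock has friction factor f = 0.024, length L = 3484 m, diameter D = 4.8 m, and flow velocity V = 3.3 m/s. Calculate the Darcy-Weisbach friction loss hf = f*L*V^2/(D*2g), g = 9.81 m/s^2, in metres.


hf = 0.024 * 3484 * 3.3^2 / (4.8 * 2 * 9.81) = 9.6689 m


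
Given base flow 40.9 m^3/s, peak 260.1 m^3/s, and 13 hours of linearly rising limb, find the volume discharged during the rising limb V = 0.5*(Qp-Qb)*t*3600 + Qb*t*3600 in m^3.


V = 0.5*(260.1 - 40.9)*13*3600 + 40.9*13*3600 = 7.0434e+06 m^3


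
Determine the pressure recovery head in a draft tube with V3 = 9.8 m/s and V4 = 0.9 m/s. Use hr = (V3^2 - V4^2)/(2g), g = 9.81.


hr = (9.8^2 - 0.9^2) / (2*9.81) = 4.8537 m


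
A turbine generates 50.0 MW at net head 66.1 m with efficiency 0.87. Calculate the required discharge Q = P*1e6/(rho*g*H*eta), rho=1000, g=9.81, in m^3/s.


Q = 50.0 * 1e6 / (1000 * 9.81 * 66.1 * 0.87) = 88.6299 m^3/s


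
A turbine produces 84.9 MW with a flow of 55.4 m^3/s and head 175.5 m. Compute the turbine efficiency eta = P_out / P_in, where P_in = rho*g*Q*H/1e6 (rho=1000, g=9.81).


P_in = 1000 * 9.81 * 55.4 * 175.5 / 1e6 = 95.3797 MW
eta = 84.9 / 95.3797 = 0.8901


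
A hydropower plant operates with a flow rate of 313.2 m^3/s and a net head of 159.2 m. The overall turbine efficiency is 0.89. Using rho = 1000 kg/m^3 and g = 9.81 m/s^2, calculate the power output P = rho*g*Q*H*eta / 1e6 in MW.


P = 1000 * 9.81 * 313.2 * 159.2 * 0.89 / 1e6 = 435.3352 MW


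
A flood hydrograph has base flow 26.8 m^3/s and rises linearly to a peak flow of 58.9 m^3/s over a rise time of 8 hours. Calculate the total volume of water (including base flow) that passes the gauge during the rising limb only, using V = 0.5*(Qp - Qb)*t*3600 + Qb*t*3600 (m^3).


V = 0.5*(58.9 - 26.8)*8*3600 + 26.8*8*3600 = 1.2341e+06 m^3


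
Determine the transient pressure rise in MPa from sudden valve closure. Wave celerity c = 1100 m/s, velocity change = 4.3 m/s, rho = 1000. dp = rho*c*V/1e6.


dp = 1000 * 1100 * 4.3 / 1e6 = 4.7300 MPa


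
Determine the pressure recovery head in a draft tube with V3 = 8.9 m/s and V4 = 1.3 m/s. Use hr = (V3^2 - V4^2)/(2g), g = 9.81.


hr = (8.9^2 - 1.3^2) / (2*9.81) = 3.9511 m


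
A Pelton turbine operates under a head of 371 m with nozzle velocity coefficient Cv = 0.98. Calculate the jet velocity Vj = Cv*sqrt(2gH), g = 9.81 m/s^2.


Vj = 0.98 * sqrt(2*9.81*371) = 83.6108 m/s


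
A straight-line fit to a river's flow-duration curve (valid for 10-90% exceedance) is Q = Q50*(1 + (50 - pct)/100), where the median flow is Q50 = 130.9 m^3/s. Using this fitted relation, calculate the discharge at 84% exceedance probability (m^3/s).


Q = 130.9 * (1 + (50 - 84)/100) = 86.3940 m^3/s


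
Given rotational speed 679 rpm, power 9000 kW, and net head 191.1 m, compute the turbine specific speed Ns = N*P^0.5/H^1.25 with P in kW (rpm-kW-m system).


Ns = 679 * 9000^0.5 / 191.1^1.25 = 90.6599


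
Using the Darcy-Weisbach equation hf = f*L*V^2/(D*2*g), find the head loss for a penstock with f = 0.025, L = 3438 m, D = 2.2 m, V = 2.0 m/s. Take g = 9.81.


hf = 0.025 * 3438 * 2.0^2 / (2.2 * 2 * 9.81) = 7.9650 m


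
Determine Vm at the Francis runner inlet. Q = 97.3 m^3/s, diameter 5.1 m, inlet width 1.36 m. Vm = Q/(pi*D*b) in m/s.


Vm = 97.3 / (pi * 5.1 * 1.36) = 4.4653 m/s


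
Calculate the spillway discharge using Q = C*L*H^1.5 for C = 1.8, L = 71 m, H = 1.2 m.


Q = 1.8 * 71 * 1.2^1.5 = 167.9975 m^3/s


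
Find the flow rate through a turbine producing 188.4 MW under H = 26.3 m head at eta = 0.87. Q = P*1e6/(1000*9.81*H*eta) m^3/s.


Q = 188.4 * 1e6 / (1000 * 9.81 * 26.3 * 0.87) = 839.3380 m^3/s


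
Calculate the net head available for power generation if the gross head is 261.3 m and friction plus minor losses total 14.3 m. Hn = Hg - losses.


Hn = 261.3 - 14.3 = 247.0000 m


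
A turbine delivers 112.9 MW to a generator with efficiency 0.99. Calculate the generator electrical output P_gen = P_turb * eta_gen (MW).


P_gen = 112.9 * 0.99 = 111.7710 MW


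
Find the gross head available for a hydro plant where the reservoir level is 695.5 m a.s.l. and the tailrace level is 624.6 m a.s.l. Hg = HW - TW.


Hg = 695.5 - 624.6 = 70.9000 m


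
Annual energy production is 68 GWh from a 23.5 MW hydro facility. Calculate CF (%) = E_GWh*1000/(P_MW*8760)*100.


CF = 68 * 1000 / (23.5 * 8760) * 100 = 33.0322 %


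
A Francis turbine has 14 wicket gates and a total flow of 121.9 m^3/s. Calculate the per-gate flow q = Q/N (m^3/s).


q = 121.9 / 14 = 8.7071 m^3/s


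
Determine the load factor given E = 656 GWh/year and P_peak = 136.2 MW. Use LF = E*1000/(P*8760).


LF = 656 * 1000 / (136.2 * 8760) = 0.5498


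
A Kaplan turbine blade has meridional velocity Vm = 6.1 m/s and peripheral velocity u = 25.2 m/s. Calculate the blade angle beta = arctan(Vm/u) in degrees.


beta = arctan(6.1 / 25.2) = 13.6075 degrees


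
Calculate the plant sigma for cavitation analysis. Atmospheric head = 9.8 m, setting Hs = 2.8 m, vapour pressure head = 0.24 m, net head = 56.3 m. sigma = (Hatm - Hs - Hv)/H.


sigma = (9.8 - 2.8 - 0.24) / 56.3 = 0.1201


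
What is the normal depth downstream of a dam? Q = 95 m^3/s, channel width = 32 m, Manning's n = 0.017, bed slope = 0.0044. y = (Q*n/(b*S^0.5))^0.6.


y = (95 * 0.017 / (32 * 0.0044^0.5))^0.6 = 0.8487 m


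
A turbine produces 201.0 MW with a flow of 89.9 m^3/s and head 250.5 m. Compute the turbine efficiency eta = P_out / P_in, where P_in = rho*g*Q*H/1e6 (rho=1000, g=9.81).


P_in = 1000 * 9.81 * 89.9 * 250.5 / 1e6 = 220.9207 MW
eta = 201.0 / 220.9207 = 0.9098


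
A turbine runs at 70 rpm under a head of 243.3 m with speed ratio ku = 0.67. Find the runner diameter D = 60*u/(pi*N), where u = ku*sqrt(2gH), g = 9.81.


u = 0.67 * sqrt(2*9.81*243.3) = 46.2909 m/s
D = 60 * 46.2909 / (pi * 70) = 12.6299 m


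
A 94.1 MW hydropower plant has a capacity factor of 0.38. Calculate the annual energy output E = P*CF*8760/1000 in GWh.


E = 94.1 * 0.38 * 8760 / 1000 = 313.2401 GWh


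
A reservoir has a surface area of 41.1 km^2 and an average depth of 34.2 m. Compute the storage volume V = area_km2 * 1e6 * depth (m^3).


V = 41.1 * 1e6 * 34.2 = 1.4056e+09 m^3


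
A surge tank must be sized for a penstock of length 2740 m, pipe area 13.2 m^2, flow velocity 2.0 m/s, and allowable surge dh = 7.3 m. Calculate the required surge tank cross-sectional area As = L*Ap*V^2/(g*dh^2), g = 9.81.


As = 2740 * 13.2 * 2.0^2 / (9.81 * 7.3^2) = 276.7386 m^2


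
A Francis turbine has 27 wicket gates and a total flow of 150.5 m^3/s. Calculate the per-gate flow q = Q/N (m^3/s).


q = 150.5 / 27 = 5.5741 m^3/s


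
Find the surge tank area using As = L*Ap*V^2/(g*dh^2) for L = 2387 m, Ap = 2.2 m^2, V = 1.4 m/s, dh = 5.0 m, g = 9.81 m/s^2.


As = 2387 * 2.2 * 1.4^2 / (9.81 * 5.0^2) = 41.9684 m^2


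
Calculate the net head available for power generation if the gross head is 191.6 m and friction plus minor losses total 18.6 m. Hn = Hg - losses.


Hn = 191.6 - 18.6 = 173.0000 m


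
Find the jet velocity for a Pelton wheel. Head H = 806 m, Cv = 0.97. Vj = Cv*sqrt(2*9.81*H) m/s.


Vj = 0.97 * sqrt(2*9.81*806) = 121.9800 m/s


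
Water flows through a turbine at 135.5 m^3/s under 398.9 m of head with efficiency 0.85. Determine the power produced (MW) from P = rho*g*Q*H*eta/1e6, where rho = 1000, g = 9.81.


P = 1000 * 9.81 * 135.5 * 398.9 * 0.85 / 1e6 = 450.7038 MW


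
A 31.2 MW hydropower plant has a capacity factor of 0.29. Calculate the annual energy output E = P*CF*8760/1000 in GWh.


E = 31.2 * 0.29 * 8760 / 1000 = 79.2605 GWh


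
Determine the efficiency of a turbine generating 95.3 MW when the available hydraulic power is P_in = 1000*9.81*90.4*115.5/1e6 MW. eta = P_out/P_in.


P_in = 1000 * 9.81 * 90.4 * 115.5 / 1e6 = 102.4282 MW
eta = 95.3 / 102.4282 = 0.9304


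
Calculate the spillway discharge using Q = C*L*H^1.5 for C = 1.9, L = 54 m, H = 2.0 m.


Q = 1.9 * 54 * 2.0^1.5 = 290.1966 m^3/s


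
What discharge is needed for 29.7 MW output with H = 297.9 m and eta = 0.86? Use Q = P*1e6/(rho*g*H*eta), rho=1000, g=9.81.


Q = 29.7 * 1e6 / (1000 * 9.81 * 297.9 * 0.86) = 11.8173 m^3/s


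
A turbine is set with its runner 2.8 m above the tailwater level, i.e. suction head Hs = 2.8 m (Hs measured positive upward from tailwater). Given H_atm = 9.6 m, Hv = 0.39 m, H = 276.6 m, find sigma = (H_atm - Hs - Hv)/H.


sigma = (9.6 - 2.8 - 0.39) / 276.6 = 0.0232


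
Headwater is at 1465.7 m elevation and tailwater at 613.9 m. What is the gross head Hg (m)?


Hg = 1465.7 - 613.9 = 851.8000 m


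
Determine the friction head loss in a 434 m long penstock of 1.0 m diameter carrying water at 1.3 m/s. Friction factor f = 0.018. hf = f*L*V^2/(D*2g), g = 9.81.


hf = 0.018 * 434 * 1.3^2 / (1.0 * 2 * 9.81) = 0.6729 m


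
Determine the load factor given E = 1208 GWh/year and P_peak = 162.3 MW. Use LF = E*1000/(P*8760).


LF = 1208 * 1000 / (162.3 * 8760) = 0.8497


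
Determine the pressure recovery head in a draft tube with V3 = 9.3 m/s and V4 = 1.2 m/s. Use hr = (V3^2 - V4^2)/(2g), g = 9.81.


hr = (9.3^2 - 1.2^2) / (2*9.81) = 4.3349 m


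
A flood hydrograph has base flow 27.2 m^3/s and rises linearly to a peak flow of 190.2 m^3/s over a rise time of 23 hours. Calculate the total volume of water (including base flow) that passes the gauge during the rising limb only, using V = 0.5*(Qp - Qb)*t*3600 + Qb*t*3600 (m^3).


V = 0.5*(190.2 - 27.2)*23*3600 + 27.2*23*3600 = 9.0004e+06 m^3


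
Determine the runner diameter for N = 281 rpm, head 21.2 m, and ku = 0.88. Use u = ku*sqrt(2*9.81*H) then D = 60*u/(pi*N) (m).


u = 0.88 * sqrt(2*9.81*21.2) = 17.9473 m/s
D = 60 * 17.9473 / (pi * 281) = 1.2198 m


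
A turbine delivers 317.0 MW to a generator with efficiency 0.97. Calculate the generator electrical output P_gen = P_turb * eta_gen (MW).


P_gen = 317.0 * 0.97 = 307.4900 MW


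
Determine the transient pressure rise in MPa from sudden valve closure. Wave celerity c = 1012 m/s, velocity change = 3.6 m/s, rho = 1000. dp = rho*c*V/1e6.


dp = 1000 * 1012 * 3.6 / 1e6 = 3.6432 MPa


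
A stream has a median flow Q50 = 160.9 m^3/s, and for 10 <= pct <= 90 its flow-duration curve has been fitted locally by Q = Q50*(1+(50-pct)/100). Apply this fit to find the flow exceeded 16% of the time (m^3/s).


Q = 160.9 * (1 + (50 - 16)/100) = 215.6060 m^3/s


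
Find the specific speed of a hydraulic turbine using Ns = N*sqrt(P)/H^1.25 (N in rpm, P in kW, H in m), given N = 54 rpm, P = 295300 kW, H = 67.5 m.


Ns = 54 * 295300^0.5 / 67.5^1.25 = 151.6686


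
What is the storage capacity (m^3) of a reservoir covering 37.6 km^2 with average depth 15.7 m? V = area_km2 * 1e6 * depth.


V = 37.6 * 1e6 * 15.7 = 5.9032e+08 m^3


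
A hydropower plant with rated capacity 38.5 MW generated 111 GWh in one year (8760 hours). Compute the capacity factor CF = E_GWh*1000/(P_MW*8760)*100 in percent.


CF = 111 * 1000 / (38.5 * 8760) * 100 = 32.9123 %


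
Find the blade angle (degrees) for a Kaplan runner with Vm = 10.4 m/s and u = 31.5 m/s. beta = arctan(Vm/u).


beta = arctan(10.4 / 31.5) = 18.2711 degrees


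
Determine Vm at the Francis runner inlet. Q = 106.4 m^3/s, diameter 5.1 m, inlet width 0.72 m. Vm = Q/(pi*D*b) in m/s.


Vm = 106.4 / (pi * 5.1 * 0.72) = 9.2234 m/s


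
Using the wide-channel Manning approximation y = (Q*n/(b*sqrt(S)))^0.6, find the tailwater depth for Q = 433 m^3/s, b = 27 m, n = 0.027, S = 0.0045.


y = (433 * 0.027 / (27 * 0.0045^0.5))^0.6 = 3.0615 m


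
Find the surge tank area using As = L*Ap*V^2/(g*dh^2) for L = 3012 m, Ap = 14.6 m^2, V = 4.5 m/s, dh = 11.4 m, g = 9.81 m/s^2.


As = 3012 * 14.6 * 4.5^2 / (9.81 * 11.4^2) = 698.4803 m^2


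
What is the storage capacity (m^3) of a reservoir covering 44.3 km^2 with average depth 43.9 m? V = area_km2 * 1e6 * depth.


V = 44.3 * 1e6 * 43.9 = 1.9448e+09 m^3


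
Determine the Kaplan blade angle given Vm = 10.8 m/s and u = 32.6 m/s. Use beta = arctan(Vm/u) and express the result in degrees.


beta = arctan(10.8 / 32.6) = 18.3294 degrees


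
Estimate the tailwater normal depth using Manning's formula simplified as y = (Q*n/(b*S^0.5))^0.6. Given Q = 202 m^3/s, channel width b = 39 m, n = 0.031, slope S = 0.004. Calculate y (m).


y = (202 * 0.031 / (39 * 0.004^0.5))^0.6 = 1.7489 m


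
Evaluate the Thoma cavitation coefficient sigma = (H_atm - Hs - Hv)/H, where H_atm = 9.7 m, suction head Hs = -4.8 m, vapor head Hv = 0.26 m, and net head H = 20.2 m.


sigma = (9.7 - (-4.8) - 0.26) / 20.2 = 0.7050


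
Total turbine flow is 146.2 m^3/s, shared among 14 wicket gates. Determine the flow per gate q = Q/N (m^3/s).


q = 146.2 / 14 = 10.4429 m^3/s


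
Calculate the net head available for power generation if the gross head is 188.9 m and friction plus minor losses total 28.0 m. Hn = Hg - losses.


Hn = 188.9 - 28.0 = 160.9000 m


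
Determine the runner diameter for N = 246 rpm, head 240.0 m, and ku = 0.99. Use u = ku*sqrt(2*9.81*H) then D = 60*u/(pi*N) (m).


u = 0.99 * sqrt(2*9.81*240.0) = 67.9345 m/s
D = 60 * 67.9345 / (pi * 246) = 5.2742 m


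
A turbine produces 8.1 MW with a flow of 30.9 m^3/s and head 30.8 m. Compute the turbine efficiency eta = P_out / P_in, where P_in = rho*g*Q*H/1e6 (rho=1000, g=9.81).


P_in = 1000 * 9.81 * 30.9 * 30.8 / 1e6 = 9.3364 MW
eta = 8.1 / 9.3364 = 0.8676


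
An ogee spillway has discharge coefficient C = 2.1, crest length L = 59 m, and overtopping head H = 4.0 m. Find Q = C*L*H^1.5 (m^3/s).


Q = 2.1 * 59 * 4.0^1.5 = 991.2000 m^3/s


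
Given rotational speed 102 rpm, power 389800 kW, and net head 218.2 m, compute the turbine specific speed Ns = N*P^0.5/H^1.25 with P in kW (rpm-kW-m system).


Ns = 102 * 389800^0.5 / 218.2^1.25 = 75.9369


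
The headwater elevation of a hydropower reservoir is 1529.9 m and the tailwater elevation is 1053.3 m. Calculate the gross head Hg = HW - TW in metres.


Hg = 1529.9 - 1053.3 = 476.6000 m


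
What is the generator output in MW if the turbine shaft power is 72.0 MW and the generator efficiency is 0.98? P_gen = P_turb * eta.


P_gen = 72.0 * 0.98 = 70.5600 MW


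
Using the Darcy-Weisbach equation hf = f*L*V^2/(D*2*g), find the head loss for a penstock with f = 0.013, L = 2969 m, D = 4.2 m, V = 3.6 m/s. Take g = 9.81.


hf = 0.013 * 2969 * 3.6^2 / (4.2 * 2 * 9.81) = 6.0703 m


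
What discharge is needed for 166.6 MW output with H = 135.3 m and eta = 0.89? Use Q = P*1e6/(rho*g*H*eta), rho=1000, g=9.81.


Q = 166.6 * 1e6 / (1000 * 9.81 * 135.3 * 0.89) = 141.0322 m^3/s


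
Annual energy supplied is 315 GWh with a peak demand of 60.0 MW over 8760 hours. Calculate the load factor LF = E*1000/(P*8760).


LF = 315 * 1000 / (60.0 * 8760) = 0.5993


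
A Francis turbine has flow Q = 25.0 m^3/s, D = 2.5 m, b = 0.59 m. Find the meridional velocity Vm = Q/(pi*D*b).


Vm = 25.0 / (pi * 2.5 * 0.59) = 5.3951 m/s


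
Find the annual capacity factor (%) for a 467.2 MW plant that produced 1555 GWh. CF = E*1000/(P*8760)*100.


CF = 1555 * 1000 / (467.2 * 8760) * 100 = 37.9947 %


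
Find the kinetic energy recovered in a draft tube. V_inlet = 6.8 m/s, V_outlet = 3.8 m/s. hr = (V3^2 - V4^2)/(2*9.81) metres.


hr = (6.8^2 - 3.8^2) / (2*9.81) = 1.6208 m


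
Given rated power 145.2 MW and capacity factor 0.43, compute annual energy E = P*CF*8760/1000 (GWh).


E = 145.2 * 0.43 * 8760 / 1000 = 546.9394 GWh


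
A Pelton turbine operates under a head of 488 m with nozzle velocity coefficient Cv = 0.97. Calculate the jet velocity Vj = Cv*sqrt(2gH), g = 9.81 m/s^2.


Vj = 0.97 * sqrt(2*9.81*488) = 94.9142 m/s


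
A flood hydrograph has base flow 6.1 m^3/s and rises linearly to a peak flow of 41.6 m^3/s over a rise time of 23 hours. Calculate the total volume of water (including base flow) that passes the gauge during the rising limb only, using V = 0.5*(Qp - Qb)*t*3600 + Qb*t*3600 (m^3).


V = 0.5*(41.6 - 6.1)*23*3600 + 6.1*23*3600 = 1.9748e+06 m^3


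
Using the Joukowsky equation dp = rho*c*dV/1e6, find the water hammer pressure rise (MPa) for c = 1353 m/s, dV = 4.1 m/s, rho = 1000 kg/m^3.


dp = 1000 * 1353 * 4.1 / 1e6 = 5.5473 MPa


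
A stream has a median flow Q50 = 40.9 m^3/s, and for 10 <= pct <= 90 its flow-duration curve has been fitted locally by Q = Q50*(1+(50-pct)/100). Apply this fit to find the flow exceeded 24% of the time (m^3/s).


Q = 40.9 * (1 + (50 - 24)/100) = 51.5340 m^3/s


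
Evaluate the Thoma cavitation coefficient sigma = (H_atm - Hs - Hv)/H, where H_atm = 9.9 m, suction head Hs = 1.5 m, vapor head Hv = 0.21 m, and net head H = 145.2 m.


sigma = (9.9 - 1.5 - 0.21) / 145.2 = 0.0564


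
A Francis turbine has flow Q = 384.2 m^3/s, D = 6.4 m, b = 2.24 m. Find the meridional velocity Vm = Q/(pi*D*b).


Vm = 384.2 / (pi * 6.4 * 2.24) = 8.5306 m/s


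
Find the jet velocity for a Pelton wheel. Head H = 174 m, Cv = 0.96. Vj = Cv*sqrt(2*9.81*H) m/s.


Vj = 0.96 * sqrt(2*9.81*174) = 56.0913 m/s


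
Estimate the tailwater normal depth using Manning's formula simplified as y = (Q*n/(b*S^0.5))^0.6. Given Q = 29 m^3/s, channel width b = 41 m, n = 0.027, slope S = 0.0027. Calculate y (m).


y = (29 * 0.027 / (41 * 0.0027^0.5))^0.6 = 0.5485 m


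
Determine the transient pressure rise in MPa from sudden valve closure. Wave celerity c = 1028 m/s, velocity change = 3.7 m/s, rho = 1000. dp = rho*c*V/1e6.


dp = 1000 * 1028 * 3.7 / 1e6 = 3.8036 MPa


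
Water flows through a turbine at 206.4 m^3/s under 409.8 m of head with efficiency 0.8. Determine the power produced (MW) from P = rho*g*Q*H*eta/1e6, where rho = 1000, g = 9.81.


P = 1000 * 9.81 * 206.4 * 409.8 * 0.8 / 1e6 = 663.8052 MW


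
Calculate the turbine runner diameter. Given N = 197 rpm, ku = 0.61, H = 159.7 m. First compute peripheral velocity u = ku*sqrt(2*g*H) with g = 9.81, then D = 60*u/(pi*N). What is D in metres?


u = 0.61 * sqrt(2*9.81*159.7) = 34.1454 m/s
D = 60 * 34.1454 / (pi * 197) = 3.3103 m


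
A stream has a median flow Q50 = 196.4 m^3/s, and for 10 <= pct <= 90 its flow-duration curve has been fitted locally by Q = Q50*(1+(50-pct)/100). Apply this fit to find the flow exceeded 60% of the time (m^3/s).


Q = 196.4 * (1 + (50 - 60)/100) = 176.7600 m^3/s


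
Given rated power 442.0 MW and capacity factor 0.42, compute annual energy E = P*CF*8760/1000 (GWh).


E = 442.0 * 0.42 * 8760 / 1000 = 1626.2064 GWh


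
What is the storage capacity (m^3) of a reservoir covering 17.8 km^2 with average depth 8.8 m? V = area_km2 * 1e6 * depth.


V = 17.8 * 1e6 * 8.8 = 1.5664e+08 m^3


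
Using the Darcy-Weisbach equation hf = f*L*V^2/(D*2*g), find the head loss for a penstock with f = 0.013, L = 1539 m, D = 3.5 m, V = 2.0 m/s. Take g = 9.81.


hf = 0.013 * 1539 * 2.0^2 / (3.5 * 2 * 9.81) = 1.1654 m


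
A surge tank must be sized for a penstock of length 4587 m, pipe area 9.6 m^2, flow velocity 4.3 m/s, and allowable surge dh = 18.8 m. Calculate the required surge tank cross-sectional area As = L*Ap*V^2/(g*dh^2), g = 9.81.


As = 4587 * 9.6 * 4.3^2 / (9.81 * 18.8^2) = 234.8292 m^2


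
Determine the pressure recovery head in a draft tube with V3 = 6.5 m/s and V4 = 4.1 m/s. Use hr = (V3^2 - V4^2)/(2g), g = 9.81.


hr = (6.5^2 - 4.1^2) / (2*9.81) = 1.2966 m


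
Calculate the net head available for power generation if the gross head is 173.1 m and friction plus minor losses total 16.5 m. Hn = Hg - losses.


Hn = 173.1 - 16.5 = 156.6000 m


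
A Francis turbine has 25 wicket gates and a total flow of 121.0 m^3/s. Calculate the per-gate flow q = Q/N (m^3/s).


q = 121.0 / 25 = 4.8400 m^3/s


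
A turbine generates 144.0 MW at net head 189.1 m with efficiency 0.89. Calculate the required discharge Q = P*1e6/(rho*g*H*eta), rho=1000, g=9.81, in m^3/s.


Q = 144.0 * 1e6 / (1000 * 9.81 * 189.1 * 0.89) = 87.2192 m^3/s


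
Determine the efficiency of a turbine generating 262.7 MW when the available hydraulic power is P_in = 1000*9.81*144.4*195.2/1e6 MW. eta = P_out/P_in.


P_in = 1000 * 9.81 * 144.4 * 195.2 / 1e6 = 276.5133 MW
eta = 262.7 / 276.5133 = 0.9500


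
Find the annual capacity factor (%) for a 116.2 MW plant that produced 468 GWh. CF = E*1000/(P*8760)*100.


CF = 468 * 1000 / (116.2 * 8760) * 100 = 45.9765 %


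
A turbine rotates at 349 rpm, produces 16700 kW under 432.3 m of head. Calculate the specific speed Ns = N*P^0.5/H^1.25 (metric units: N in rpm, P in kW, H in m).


Ns = 349 * 16700^0.5 / 432.3^1.25 = 22.8798


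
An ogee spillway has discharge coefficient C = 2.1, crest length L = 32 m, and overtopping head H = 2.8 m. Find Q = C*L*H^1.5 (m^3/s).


Q = 2.1 * 32 * 2.8^1.5 = 314.8519 m^3/s


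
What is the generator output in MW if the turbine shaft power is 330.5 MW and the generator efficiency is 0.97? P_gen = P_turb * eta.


P_gen = 330.5 * 0.97 = 320.5850 MW


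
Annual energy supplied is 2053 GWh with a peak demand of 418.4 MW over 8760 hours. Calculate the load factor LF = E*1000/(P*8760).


LF = 2053 * 1000 / (418.4 * 8760) = 0.5601


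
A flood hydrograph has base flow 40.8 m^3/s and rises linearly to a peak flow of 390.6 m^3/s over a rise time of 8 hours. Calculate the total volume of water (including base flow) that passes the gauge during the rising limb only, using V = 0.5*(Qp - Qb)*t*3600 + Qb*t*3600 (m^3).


V = 0.5*(390.6 - 40.8)*8*3600 + 40.8*8*3600 = 6.2122e+06 m^3


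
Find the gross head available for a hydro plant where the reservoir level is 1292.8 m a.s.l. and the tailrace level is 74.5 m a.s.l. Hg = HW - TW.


Hg = 1292.8 - 74.5 = 1218.3000 m


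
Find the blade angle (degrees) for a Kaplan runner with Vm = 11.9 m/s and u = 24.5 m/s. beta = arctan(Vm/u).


beta = arctan(11.9 / 24.5) = 25.9065 degrees


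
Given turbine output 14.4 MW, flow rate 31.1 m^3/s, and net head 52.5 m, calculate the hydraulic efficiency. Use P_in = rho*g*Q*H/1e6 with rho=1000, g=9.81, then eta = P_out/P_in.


P_in = 1000 * 9.81 * 31.1 * 52.5 / 1e6 = 16.0173 MW
eta = 14.4 / 16.0173 = 0.8990


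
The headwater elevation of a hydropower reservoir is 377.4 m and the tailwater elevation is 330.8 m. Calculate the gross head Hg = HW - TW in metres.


Hg = 377.4 - 330.8 = 46.6000 m


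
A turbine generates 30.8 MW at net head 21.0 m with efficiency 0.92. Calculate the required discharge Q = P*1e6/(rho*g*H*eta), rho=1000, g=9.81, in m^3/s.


Q = 30.8 * 1e6 / (1000 * 9.81 * 21.0 * 0.92) = 162.5079 m^3/s


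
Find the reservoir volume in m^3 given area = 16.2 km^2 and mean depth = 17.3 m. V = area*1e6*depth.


V = 16.2 * 1e6 * 17.3 = 2.8026e+08 m^3


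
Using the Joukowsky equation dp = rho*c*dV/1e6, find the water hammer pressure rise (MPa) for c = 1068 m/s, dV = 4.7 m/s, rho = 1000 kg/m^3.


dp = 1000 * 1068 * 4.7 / 1e6 = 5.0196 MPa


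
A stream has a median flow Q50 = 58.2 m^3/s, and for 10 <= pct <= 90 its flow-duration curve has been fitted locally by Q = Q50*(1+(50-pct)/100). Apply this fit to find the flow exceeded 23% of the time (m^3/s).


Q = 58.2 * (1 + (50 - 23)/100) = 73.9140 m^3/s


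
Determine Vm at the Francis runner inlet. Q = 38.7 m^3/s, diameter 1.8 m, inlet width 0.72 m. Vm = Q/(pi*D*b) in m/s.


Vm = 38.7 / (pi * 1.8 * 0.72) = 9.5051 m/s


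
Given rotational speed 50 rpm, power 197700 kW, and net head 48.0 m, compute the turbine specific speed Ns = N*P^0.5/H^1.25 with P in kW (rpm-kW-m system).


Ns = 50 * 197700^0.5 / 48.0^1.25 = 175.9632


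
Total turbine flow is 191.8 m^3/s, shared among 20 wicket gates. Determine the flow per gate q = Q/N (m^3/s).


q = 191.8 / 20 = 9.5900 m^3/s


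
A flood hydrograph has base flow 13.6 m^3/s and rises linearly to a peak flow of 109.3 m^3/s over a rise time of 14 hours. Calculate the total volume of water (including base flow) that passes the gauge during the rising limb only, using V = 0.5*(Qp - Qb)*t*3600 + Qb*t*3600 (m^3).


V = 0.5*(109.3 - 13.6)*14*3600 + 13.6*14*3600 = 3.0971e+06 m^3


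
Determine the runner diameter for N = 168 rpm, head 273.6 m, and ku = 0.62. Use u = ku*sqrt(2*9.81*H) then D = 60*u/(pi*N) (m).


u = 0.62 * sqrt(2*9.81*273.6) = 45.4254 m/s
D = 60 * 45.4254 / (pi * 168) = 5.1641 m


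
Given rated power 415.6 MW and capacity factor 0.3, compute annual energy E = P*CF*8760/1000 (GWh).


E = 415.6 * 0.3 * 8760 / 1000 = 1092.1968 GWh


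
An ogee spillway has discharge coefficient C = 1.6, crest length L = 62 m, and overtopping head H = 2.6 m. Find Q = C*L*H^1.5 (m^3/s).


Q = 1.6 * 62 * 2.6^1.5 = 415.8835 m^3/s


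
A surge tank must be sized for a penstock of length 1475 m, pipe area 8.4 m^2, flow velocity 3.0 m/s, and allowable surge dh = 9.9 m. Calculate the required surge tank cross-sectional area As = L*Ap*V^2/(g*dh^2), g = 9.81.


As = 1475 * 8.4 * 3.0^2 / (9.81 * 9.9^2) = 115.9777 m^2
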